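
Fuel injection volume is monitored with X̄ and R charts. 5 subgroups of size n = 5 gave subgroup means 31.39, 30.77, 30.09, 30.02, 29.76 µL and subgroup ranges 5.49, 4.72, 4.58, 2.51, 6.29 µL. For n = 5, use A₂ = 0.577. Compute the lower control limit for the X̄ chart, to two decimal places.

27.68

X̄̄ = (31.39 + 30.77 + 30.09 + 30.02 + 29.76) / 5 = 152.0300 / 5 = 30.4060
R̄ = (5.49 + 4.72 + 4.58 + 2.51 + 6.29) / 5 = 23.5900 / 5 = 4.7180
LCL = X̄̄ − A₂·R̄ = 30.4060 − 0.577 × 4.7180 = 27.6837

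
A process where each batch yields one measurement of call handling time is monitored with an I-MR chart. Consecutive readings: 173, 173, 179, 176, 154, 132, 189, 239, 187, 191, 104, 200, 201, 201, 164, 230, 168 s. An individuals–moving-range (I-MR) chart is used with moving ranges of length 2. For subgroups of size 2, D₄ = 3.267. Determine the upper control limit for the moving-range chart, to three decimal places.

115.366

Moving ranges: 0, 6, 3, 22, 22, 57, 50, 52, 4, 87, 96, 1, 0, 37, 66, 62; M̄R̄ = 565.0000 / 16 = 35.3125
UCL_MR = D₄·M̄R̄ = 3.267 × 35.3125 = 115.3659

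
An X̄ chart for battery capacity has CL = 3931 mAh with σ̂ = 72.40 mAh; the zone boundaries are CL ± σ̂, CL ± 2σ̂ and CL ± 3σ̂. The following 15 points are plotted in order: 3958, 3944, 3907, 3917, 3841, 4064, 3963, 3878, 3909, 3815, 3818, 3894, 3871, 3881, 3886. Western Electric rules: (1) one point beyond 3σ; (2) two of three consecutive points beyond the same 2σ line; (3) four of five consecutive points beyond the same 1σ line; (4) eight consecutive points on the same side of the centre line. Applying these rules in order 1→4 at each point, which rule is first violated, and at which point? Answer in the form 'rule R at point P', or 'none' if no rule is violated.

Zone of each point (C = within 1σ̂, B = 1σ̂–2σ̂, A = 2σ̂–3σ̂, * = beyond 3σ̂; sign = side of CL): 1:+C, 2:+C, 3:-C, 4:-C, 5:-B, 6:+B, 7:+C, 8:-C, 9:-C, 10:-B, 11:-B, 12:-C, 13:-C, 14:-C, 15:-C
Rule 4 (eight consecutive points on the same side of the centre line) is satisfied at point 15.

rule 4 at point 15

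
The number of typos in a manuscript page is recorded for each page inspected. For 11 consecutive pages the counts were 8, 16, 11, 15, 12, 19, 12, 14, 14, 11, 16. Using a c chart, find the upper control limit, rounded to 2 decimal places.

c̄ = (8 + 16 + 11 + 15 + 12 + 19 + 12 + 14 + 14 + 11 + 16) / 11 = 148 / 11 = 13.4545
UCL = c̄ + 3√c̄ = 13.4545 + 3 × √13.4545 = 13.4545 + 3 × 3.6680 = 24.4587

24.46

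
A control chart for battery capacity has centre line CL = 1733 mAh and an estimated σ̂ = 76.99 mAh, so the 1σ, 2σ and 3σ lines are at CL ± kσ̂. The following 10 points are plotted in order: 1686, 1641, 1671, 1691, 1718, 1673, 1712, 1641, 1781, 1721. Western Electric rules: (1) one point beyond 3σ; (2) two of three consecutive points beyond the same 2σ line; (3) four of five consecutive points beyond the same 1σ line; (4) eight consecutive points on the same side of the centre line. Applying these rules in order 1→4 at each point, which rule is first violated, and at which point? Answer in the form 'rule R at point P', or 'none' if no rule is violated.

Zone of each point (C = within 1σ̂, B = 1σ̂–2σ̂, A = 2σ̂–3σ̂, * = beyond 3σ̂; sign = side of CL): 1:-C, 2:-B, 3:-C, 4:-C, 5:-C, 6:-C, 7:-C, 8:-B, 9:+C, 10:-C
Rule 4 (eight consecutive points on the same side of the centre line) is satisfied at point 8.

rule 4 at point 8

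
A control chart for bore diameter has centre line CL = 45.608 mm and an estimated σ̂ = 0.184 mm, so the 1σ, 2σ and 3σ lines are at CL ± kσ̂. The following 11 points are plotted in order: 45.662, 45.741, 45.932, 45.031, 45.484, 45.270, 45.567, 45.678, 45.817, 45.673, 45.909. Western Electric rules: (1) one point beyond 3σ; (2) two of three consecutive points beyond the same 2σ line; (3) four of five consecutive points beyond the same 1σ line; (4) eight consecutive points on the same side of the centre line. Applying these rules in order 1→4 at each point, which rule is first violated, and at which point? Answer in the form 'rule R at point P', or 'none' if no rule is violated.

Zone of each point (C = within 1σ̂, B = 1σ̂–2σ̂, A = 2σ̂–3σ̂, * = beyond 3σ̂; sign = side of CL): 1:+C, 2:+C, 3:+B, 4:-*, 5:-C, 6:-B, 7:-C, 8:+C, 9:+B, 10:+C, 11:+B
Rule 1 (one point beyond the 3σ limits) is satisfied at point 4.

rule 1 at point 4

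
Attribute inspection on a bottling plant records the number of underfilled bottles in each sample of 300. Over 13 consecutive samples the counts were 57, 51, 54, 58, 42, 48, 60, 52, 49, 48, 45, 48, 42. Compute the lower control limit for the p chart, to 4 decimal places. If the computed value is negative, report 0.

0.1030

p̄ = Σdᵢ / (k·n) = 654 / (13 × 300) = 0.16769
LCL = p̄ − 3·√(p̄(1−p̄)/n) = 0.16769 − 3 × 0.02157 = 0.10298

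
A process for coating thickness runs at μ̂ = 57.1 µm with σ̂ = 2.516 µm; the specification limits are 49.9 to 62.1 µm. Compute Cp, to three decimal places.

Cp = (USL − LSL) / (6σ̂) = (62.1 − 49.9) / (6 × 2.516) = 12.2000 / 15.0960 = 0.8082

0.808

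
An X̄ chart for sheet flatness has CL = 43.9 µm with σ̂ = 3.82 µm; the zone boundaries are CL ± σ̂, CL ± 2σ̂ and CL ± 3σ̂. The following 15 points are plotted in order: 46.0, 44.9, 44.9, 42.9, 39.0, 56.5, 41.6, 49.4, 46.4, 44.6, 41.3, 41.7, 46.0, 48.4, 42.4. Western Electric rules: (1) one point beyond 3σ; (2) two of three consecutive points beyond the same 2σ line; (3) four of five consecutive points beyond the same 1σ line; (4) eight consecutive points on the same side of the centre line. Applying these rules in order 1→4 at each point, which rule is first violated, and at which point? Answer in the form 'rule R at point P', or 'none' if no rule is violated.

Zone of each point (C = within 1σ̂, B = 1σ̂–2σ̂, A = 2σ̂–3σ̂, * = beyond 3σ̂; sign = side of CL): 1:+C, 2:+C, 3:+C, 4:-C, 5:-B, 6:+*, 7:-C, 8:+B, 9:+C, 10:+C, 11:-C, 12:-C, 13:+C, 14:+B, 15:-C
Rule 1 (one point beyond the 3σ limits) is satisfied at point 6.

rule 1 at point 6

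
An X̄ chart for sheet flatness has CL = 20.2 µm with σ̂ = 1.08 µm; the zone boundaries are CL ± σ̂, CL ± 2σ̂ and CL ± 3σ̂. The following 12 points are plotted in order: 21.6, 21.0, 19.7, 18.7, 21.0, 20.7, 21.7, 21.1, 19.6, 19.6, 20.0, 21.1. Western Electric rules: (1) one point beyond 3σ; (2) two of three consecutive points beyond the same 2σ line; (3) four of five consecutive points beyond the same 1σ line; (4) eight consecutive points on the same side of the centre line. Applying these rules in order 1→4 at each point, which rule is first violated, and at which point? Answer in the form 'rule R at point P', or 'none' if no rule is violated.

none

Zone of each point (C = within 1σ̂, B = 1σ̂–2σ̂, A = 2σ̂–3σ̂, * = beyond 3σ̂; sign = side of CL): 1:+B, 2:+C, 3:-C, 4:-B, 5:+C, 6:+C, 7:+B, 8:+C, 9:-C, 10:-C, 11:-C, 12:+C
No rule fires across all 12 points.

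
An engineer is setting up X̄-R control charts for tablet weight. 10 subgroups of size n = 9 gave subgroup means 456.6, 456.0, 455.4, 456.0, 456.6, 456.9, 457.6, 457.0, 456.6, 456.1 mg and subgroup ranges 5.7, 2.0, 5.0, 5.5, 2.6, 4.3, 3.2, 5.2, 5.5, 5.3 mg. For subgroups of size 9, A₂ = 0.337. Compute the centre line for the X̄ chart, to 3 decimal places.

X̄̄ = (456.6 + 456.0 + 455.4 + 456.0 + 456.6 + 456.9 + 457.6 + 457.0 + 456.6 + 456.1) / 10 = 4564.8000 / 10 = 456.4800
CL = X̄̄ = 456.4800

456.480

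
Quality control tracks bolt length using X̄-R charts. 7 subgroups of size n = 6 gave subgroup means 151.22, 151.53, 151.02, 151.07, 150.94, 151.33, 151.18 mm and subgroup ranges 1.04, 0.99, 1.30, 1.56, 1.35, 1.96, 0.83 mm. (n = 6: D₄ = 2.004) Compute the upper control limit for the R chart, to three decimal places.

2.585

R̄ = (1.04 + 0.99 + 1.30 + 1.56 + 1.35 + 1.96 + 0.83) / 7 = 9.0300 / 7 = 1.2900
UCL_R = D₄·R̄ = 2.004 × 1.2900 = 2.5852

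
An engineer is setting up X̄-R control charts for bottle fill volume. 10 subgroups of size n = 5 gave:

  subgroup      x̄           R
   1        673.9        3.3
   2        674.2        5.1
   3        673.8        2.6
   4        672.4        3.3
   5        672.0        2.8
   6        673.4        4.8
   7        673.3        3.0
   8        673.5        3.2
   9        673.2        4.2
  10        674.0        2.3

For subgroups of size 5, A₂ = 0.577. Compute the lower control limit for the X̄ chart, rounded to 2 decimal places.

X̄̄ = (673.9 + 674.2 + 673.8 + 672.4 + 672.0 + 673.4 + 673.3 + 673.5 + 673.2 + 674.0) / 10 = 6733.7000 / 10 = 673.3700
R̄ = (3.3 + 5.1 + 2.6 + 3.3 + 2.8 + 4.8 + 3.0 + 3.2 + 4.2 + 2.3) / 10 = 34.6000 / 10 = 3.4600
LCL = X̄̄ − A₂·R̄ = 673.3700 − 0.577 × 3.4600 = 671.3736

671.37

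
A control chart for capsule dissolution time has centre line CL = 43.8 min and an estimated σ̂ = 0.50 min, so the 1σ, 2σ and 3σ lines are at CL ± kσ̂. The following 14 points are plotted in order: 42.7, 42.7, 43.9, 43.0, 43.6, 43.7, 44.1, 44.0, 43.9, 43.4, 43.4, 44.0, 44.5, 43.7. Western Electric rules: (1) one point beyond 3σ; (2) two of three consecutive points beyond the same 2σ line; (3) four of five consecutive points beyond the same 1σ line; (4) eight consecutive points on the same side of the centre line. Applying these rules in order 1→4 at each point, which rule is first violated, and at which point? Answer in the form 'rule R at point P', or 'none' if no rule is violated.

Zone of each point (C = within 1σ̂, B = 1σ̂–2σ̂, A = 2σ̂–3σ̂, * = beyond 3σ̂; sign = side of CL): 1:-A, 2:-A, 3:+C, 4:-B, 5:-C, 6:-C, 7:+C, 8:+C, 9:+C, 10:-C, 11:-C, 12:+C, 13:+B, 14:-C
Rule 2 (two of three consecutive points beyond the same 2σ limit) is satisfied at point 2.

rule 2 at point 2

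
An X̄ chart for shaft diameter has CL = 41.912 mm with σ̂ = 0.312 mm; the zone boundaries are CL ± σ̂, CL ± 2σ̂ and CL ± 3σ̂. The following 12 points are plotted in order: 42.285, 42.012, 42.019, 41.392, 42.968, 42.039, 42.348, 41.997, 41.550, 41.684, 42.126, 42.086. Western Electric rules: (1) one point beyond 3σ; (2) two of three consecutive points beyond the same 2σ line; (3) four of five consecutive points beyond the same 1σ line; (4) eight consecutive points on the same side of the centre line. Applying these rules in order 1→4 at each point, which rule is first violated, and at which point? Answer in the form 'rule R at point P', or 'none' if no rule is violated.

rule 1 at point 5

Zone of each point (C = within 1σ̂, B = 1σ̂–2σ̂, A = 2σ̂–3σ̂, * = beyond 3σ̂; sign = side of CL): 1:+B, 2:+C, 3:+C, 4:-B, 5:+*, 6:+C, 7:+B, 8:+C, 9:-B, 10:-C, 11:+C, 12:+C
Rule 1 (one point beyond the 3σ limits) is satisfied at point 5.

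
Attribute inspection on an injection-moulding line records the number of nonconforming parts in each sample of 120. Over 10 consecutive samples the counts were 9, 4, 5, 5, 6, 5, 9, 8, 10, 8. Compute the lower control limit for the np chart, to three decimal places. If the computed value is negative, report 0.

p̄ = Σdᵢ / (k·n) = 69 / (10 × 120) = 0.05750
LCL = np̄ − 3·√(np̄(1−p̄)) = 6.9000 − 3 × 2.5501 = -0.7504 → 0 (negative, so LCL = 0)

0.000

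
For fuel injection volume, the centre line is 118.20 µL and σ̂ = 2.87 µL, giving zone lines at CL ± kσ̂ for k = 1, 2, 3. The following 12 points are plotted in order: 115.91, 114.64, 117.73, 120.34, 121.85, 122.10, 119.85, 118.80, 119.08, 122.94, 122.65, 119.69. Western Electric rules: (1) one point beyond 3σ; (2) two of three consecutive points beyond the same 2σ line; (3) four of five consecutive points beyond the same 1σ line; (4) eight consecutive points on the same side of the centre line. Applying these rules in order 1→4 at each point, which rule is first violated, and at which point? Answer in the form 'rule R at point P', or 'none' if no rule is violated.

rule 4 at point 11

Zone of each point (C = within 1σ̂, B = 1σ̂–2σ̂, A = 2σ̂–3σ̂, * = beyond 3σ̂; sign = side of CL): 1:-C, 2:-B, 3:-C, 4:+C, 5:+B, 6:+B, 7:+C, 8:+C, 9:+C, 10:+B, 11:+B, 12:+C
Rule 4 (eight consecutive points on the same side of the centre line) is satisfied at point 11.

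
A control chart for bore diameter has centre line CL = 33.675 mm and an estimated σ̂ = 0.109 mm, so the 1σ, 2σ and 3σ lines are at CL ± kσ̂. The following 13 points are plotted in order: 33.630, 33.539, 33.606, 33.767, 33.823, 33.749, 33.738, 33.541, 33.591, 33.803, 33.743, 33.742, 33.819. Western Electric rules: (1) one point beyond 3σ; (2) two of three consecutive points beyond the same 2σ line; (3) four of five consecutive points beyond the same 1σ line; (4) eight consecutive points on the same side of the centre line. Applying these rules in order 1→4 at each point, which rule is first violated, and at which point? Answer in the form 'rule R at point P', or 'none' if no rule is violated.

none

Zone of each point (C = within 1σ̂, B = 1σ̂–2σ̂, A = 2σ̂–3σ̂, * = beyond 3σ̂; sign = side of CL): 1:-C, 2:-B, 3:-C, 4:+C, 5:+B, 6:+C, 7:+C, 8:-B, 9:-C, 10:+B, 11:+C, 12:+C, 13:+B
No rule fires across all 13 points.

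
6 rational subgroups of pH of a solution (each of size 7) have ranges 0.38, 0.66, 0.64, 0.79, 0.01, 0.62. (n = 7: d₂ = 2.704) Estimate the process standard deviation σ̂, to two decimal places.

0.19

R̄ = (0.38 + 0.66 + 0.64 + 0.79 + 0.01 + 0.62) / 6 = 0.5167
σ̂ = R̄ / d₂ = 0.5167 / 2.704 = 0.1911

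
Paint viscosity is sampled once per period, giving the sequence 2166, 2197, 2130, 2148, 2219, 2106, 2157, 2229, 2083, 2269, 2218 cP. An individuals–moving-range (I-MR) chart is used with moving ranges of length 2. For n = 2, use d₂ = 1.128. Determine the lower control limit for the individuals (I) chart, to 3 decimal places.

1960.366

X̄ = (2166 + 2197 + 2130 + 2148 + 2219 + 2106 + 2157 + 2229 + 2083 + 2269 + 2218) / 11 = 2174.7273
Moving ranges: 31, 67, 18, 71, 113, 51, 72, 146, 186, 51; M̄R̄ = 806.0000 / 10 = 80.6000
LCL = X̄ − 3·M̄R̄/d₂ = 2174.7273 − 3 × 80.6000 / 1.128 = 1960.3656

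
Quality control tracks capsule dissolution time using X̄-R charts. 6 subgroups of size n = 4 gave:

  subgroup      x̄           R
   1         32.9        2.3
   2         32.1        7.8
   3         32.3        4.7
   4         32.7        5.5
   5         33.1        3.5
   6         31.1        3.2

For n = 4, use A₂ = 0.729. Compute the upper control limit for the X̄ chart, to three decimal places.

X̄̄ = (32.9 + 32.1 + 32.3 + 32.7 + 33.1 + 31.1) / 6 = 194.2000 / 6 = 32.3667
R̄ = (2.3 + 7.8 + 4.7 + 5.5 + 3.5 + 3.2) / 6 = 27.0000 / 6 = 4.5000
UCL = X̄̄ + A₂·R̄ = 32.3667 + 0.729 × 4.5000 = 35.6472

35.647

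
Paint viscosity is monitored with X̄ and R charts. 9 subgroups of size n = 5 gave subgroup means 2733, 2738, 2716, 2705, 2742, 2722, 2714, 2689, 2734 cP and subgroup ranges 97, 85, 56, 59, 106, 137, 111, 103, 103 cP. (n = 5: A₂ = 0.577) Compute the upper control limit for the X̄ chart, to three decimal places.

X̄̄ = (2733 + 2738 + 2716 + 2705 + 2742 + 2722 + 2714 + 2689 + 2734) / 9 = 24493.0000 / 9 = 2721.4444
R̄ = (97 + 85 + 56 + 59 + 106 + 137 + 111 + 103 + 103) / 9 = 857.0000 / 9 = 95.2222
UCL = X̄̄ + A₂·R̄ = 2721.4444 + 0.577 × 95.2222 = 2776.3877

2776.388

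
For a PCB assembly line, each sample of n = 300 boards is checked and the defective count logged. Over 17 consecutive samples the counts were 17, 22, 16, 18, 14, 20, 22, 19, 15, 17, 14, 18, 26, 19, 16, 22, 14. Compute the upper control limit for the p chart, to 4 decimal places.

p̄ = Σdᵢ / (k·n) = 309 / (17 × 300) = 0.06059
UCL = p̄ + 3·√(p̄(1−p̄)/n) = 0.06059 + 3 × √(0.06059×0.93941/300) = 0.06059 + 3 × 0.01377 = 0.10191

0.1019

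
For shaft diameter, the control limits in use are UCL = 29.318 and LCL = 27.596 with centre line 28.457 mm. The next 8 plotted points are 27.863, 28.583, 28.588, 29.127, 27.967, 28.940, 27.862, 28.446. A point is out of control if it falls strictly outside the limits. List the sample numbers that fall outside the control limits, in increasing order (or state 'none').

none

All 8 points lie within [27.596, 29.318].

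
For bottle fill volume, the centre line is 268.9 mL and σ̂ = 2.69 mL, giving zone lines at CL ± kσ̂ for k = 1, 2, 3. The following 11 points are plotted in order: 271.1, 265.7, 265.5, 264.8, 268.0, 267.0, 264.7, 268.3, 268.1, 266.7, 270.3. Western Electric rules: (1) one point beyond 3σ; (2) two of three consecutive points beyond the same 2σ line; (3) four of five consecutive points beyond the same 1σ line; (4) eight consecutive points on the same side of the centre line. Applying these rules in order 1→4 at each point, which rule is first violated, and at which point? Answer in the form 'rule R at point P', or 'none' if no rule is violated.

Zone of each point (C = within 1σ̂, B = 1σ̂–2σ̂, A = 2σ̂–3σ̂, * = beyond 3σ̂; sign = side of CL): 1:+C, 2:-B, 3:-B, 4:-B, 5:-C, 6:-C, 7:-B, 8:-C, 9:-C, 10:-C, 11:+C
Rule 4 (eight consecutive points on the same side of the centre line) is satisfied at point 9.

rule 4 at point 9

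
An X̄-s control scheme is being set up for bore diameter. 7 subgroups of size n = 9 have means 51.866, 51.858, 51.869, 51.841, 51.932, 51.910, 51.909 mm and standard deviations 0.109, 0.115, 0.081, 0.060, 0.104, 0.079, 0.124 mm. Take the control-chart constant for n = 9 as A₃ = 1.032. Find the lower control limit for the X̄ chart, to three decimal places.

51.784

X̄̄ = (51.866 + 51.858 + 51.869 + 51.841 + 51.932 + 51.910 + 51.909) / 7 = 51.8836
s̄ = (0.109 + 0.115 + 0.081 + 0.060 + 0.104 + 0.079 + 0.124) / 7 = 0.0960
LCL = X̄̄ − A₃·s̄ = 51.8836 − 1.032 × 0.0960 = 51.7845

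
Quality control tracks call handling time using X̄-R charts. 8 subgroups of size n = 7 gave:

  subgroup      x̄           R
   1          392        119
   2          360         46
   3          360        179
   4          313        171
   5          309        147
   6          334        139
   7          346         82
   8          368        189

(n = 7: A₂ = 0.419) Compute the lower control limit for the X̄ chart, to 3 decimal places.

291.604

X̄̄ = (392 + 360 + 360 + 313 + 309 + 334 + 346 + 368) / 8 = 2782.0000 / 8 = 347.7500
R̄ = (119 + 46 + 179 + 171 + 147 + 139 + 82 + 189) / 8 = 1072.0000 / 8 = 134.0000
LCL = X̄̄ − A₂·R̄ = 347.7500 − 0.419 × 134.0000 = 291.6040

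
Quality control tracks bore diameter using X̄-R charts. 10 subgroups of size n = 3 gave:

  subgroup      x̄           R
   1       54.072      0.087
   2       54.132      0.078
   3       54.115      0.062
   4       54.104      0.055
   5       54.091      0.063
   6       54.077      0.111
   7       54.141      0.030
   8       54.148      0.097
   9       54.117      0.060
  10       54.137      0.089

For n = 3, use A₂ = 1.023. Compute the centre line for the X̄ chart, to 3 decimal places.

X̄̄ = (54.072 + 54.132 + 54.115 + 54.104 + 54.091 + 54.077 + 54.141 + 54.148 + 54.117 + 54.137) / 10 = 541.1340 / 10 = 54.1134
CL = X̄̄ = 54.1134

54.113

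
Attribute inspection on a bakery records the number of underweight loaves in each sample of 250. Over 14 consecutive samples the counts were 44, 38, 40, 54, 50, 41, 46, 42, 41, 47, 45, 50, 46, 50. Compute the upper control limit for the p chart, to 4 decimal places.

0.2542

p̄ = Σdᵢ / (k·n) = 634 / (14 × 250) = 0.18114
UCL = p̄ + 3·√(p̄(1−p̄)/n) = 0.18114 + 3 × √(0.18114×0.81886/250) = 0.18114 + 3 × 0.02436 = 0.25422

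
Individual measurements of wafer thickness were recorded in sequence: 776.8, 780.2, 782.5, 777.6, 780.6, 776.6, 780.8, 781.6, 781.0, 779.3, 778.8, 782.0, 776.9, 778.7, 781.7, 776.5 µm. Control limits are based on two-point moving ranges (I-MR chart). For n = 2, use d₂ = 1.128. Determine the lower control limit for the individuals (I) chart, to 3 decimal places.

X̄ = (776.8 + 780.2 + 782.5 + 777.6 + 780.6 + 776.6 + 780.8 + 781.6 + 781.0 + 779.3 + 778.8 + 782.0 + 776.9 + 778.7 + 781.7 + 776.5) / 16 = 779.4750
Moving ranges: 3.4, 2.3, 4.9, 3.0, 4.0, 4.2, 0.8, 0.6, 1.7, 0.5, 3.2, 5.1, 1.8, 3.0, 5.2; M̄R̄ = 43.7000 / 15 = 2.9133
LCL = X̄ − 3·M̄R̄/d₂ = 779.4750 − 3 × 2.9133 / 1.128 = 771.7268

771.727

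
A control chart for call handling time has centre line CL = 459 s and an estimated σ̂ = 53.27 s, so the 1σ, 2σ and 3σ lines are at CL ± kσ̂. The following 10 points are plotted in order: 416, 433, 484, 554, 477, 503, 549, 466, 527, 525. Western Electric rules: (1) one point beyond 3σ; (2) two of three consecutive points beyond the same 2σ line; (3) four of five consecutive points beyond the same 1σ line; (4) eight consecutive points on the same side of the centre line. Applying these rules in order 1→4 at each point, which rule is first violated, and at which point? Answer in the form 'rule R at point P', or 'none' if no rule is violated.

Zone of each point (C = within 1σ̂, B = 1σ̂–2σ̂, A = 2σ̂–3σ̂, * = beyond 3σ̂; sign = side of CL): 1:-C, 2:-C, 3:+C, 4:+B, 5:+C, 6:+C, 7:+B, 8:+C, 9:+B, 10:+B
Rule 4 (eight consecutive points on the same side of the centre line) is satisfied at point 10.

rule 4 at point 10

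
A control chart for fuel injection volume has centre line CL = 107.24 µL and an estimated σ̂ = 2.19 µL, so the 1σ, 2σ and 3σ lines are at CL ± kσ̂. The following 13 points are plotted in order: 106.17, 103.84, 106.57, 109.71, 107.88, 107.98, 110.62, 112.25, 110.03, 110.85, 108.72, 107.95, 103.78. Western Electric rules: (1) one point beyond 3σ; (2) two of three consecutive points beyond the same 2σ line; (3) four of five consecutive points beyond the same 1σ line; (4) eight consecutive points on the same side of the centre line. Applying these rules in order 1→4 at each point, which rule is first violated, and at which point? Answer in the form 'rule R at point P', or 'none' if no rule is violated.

Zone of each point (C = within 1σ̂, B = 1σ̂–2σ̂, A = 2σ̂–3σ̂, * = beyond 3σ̂; sign = side of CL): 1:-C, 2:-B, 3:-C, 4:+B, 5:+C, 6:+C, 7:+B, 8:+A, 9:+B, 10:+B, 11:+C, 12:+C, 13:-B
Rule 3 (four of five consecutive points beyond the same 1σ limit) is satisfied at point 10.

rule 3 at point 10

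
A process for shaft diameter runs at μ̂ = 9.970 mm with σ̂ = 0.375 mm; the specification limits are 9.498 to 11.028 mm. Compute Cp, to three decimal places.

Cp = (USL − LSL) / (6σ̂) = (11.028 − 9.498) / (6 × 0.375) = 1.5300 / 2.2500 = 0.6800

0.680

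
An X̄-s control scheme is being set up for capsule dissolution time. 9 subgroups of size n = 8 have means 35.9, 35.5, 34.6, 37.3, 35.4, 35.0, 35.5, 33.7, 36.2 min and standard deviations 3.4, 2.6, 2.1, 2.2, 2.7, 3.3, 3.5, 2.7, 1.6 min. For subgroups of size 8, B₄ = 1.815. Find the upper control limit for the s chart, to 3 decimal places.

4.860

s̄ = (3.4 + 2.6 + 2.1 + 2.2 + 2.7 + 3.3 + 3.5 + 2.7 + 1.6) / 9 = 2.6778
UCL_s = B₄·s̄ = 1.815 × 2.6778 = 4.8602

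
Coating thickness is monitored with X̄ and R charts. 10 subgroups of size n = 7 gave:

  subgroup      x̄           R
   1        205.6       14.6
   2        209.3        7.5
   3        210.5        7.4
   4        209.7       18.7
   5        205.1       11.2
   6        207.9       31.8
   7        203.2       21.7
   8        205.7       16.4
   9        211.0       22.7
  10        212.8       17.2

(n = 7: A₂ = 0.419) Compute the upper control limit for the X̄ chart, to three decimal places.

X̄̄ = (205.6 + 209.3 + 210.5 + 209.7 + 205.1 + 207.9 + 203.2 + 205.7 + 211.0 + 212.8) / 10 = 2080.8000 / 10 = 208.0800
R̄ = (14.6 + 7.5 + 7.4 + 18.7 + 11.2 + 31.8 + 21.7 + 16.4 + 22.7 + 17.2) / 10 = 169.2000 / 10 = 16.9200
UCL = X̄̄ + A₂·R̄ = 208.0800 + 0.419 × 16.9200 = 215.1695

215.169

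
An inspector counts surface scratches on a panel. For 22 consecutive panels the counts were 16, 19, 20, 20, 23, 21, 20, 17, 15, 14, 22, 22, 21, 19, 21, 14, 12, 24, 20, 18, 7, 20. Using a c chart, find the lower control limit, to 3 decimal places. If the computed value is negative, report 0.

c̄ = (16 + 19 + 20 + 20 + 23 + 21 + 20 + 17 + 15 + 14 + 22 + 22 + 21 + 19 + 21 + 14 + 12 + 24 + 20 + 18 + 7 + 20) / 22 = 405 / 22 = 18.4091
LCL = c̄ − 3√c̄ = 18.4091 − 3 × 4.2906 = 5.5373

5.537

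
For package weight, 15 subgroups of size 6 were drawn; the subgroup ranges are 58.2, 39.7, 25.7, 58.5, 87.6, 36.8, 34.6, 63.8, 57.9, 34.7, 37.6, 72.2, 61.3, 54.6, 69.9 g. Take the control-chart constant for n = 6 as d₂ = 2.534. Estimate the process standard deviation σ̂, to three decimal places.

R̄ = (58.2 + 39.7 + 25.7 + 58.5 + 87.6 + 36.8 + 34.6 + 63.8 + 57.9 + 34.7 + 37.6 + 72.2 + 61.3 + 54.6 + 69.9) / 15 = 52.8733
σ̂ = R̄ / d₂ = 52.8733 / 2.534 = 20.8656

20.866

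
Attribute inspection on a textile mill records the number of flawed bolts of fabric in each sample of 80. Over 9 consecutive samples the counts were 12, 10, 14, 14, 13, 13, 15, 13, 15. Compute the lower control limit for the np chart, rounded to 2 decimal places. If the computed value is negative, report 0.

3.26

p̄ = Σdᵢ / (k·n) = 119 / (9 × 80) = 0.16528
LCL = np̄ − 3·√(np̄(1−p̄)) = 13.2222 − 3 × 3.3222 = 3.2557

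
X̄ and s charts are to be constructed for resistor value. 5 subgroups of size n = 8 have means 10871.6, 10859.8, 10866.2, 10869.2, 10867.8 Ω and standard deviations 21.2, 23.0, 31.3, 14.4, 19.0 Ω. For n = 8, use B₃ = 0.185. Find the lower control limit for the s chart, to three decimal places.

s̄ = (21.2 + 23.0 + 31.3 + 14.4 + 19.0) / 5 = 21.7800
LCL_s = B₃·s̄ = 0.185 × 21.7800 = 4.0293

4.029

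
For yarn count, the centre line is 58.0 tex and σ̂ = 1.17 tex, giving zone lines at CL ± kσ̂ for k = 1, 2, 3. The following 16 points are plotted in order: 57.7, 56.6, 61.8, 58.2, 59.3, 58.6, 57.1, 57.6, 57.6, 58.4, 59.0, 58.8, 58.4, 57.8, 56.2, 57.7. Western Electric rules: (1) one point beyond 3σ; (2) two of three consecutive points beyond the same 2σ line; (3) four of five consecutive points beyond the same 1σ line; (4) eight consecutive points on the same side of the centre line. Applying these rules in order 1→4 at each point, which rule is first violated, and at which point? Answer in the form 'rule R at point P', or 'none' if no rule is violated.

rule 1 at point 3

Zone of each point (C = within 1σ̂, B = 1σ̂–2σ̂, A = 2σ̂–3σ̂, * = beyond 3σ̂; sign = side of CL): 1:-C, 2:-B, 3:+*, 4:+C, 5:+B, 6:+C, 7:-C, 8:-C, 9:-C, 10:+C, 11:+C, 12:+C, 13:+C, 14:-C, 15:-B, 16:-C
Rule 1 (one point beyond the 3σ limits) is satisfied at point 3.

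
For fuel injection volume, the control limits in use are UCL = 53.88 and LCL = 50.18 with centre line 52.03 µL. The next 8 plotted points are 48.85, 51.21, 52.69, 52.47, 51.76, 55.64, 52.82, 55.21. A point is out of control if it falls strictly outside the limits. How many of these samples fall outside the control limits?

3

Compare each point to [50.18, 53.88]: sample 1 = 48.85 < LCL; sample 6 = 55.64 > UCL; sample 8 = 55.21 > UCL.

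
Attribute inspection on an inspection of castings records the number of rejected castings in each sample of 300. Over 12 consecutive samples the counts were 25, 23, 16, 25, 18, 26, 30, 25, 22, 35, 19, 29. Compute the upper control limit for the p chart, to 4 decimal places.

0.1287

p̄ = Σdᵢ / (k·n) = 293 / (12 × 300) = 0.08139
UCL = p̄ + 3·√(p̄(1−p̄)/n) = 0.08139 + 3 × √(0.08139×0.91861/300) = 0.08139 + 3 × 0.01579 = 0.12875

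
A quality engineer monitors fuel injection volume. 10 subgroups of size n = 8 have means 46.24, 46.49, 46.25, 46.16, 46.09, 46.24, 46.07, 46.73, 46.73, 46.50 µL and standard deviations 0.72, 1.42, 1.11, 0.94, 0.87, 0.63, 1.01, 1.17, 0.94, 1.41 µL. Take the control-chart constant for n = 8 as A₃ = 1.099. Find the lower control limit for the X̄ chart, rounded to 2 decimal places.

X̄̄ = (46.24 + 46.49 + 46.25 + 46.16 + 46.09 + 46.24 + 46.07 + 46.73 + 46.73 + 46.50) / 10 = 46.3500
s̄ = (0.72 + 1.42 + 1.11 + 0.94 + 0.87 + 0.63 + 1.01 + 1.17 + 0.94 + 1.41) / 10 = 1.0220
LCL = X̄̄ − A₃·s̄ = 46.3500 − 1.099 × 1.0220 = 45.2268

45.23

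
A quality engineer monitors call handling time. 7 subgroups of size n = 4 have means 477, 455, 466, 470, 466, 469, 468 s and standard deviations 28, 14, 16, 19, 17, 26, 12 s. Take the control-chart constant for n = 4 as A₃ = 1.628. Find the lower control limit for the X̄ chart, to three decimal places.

436.586

X̄̄ = (477 + 455 + 466 + 470 + 466 + 469 + 468) / 7 = 467.2857
s̄ = (28 + 14 + 16 + 19 + 17 + 26 + 12) / 7 = 18.8571
LCL = X̄̄ − A₃·s̄ = 467.2857 − 1.628 × 18.8571 = 436.5863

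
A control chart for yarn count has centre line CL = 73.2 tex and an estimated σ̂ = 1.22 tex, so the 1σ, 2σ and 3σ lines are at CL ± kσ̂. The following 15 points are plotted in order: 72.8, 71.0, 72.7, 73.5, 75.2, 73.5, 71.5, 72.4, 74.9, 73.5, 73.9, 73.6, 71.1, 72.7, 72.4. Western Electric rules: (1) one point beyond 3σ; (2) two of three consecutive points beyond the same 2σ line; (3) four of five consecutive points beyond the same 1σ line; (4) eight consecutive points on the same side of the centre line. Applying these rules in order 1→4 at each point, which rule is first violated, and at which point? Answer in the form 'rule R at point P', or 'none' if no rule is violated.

none

Zone of each point (C = within 1σ̂, B = 1σ̂–2σ̂, A = 2σ̂–3σ̂, * = beyond 3σ̂; sign = side of CL): 1:-C, 2:-B, 3:-C, 4:+C, 5:+B, 6:+C, 7:-B, 8:-C, 9:+B, 10:+C, 11:+C, 12:+C, 13:-B, 14:-C, 15:-C
No rule fires across all 15 points.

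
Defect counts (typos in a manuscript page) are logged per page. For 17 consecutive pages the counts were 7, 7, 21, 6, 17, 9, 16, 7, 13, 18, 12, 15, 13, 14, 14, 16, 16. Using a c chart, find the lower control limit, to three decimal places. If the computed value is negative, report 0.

2.183

c̄ = (7 + 7 + 21 + 6 + 17 + 9 + 16 + 7 + 13 + 18 + 12 + 15 + 13 + 14 + 14 + 16 + 16) / 17 = 221 / 17 = 13.0000
LCL = c̄ − 3√c̄ = 13.0000 − 3 × 3.6056 = 2.1833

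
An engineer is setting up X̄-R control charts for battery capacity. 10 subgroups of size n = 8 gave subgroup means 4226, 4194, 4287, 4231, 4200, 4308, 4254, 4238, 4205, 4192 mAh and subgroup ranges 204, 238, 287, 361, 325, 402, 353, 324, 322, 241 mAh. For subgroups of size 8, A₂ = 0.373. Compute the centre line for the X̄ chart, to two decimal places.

4233.50

X̄̄ = (4226 + 4194 + 4287 + 4231 + 4200 + 4308 + 4254 + 4238 + 4205 + 4192) / 10 = 42335.0000 / 10 = 4233.5000
CL = X̄̄ = 4233.5000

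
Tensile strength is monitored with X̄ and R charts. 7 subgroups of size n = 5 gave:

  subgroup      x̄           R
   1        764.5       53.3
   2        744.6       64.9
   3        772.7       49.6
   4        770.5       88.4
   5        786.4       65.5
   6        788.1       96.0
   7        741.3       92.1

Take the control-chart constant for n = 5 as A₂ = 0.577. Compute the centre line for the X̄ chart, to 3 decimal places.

X̄̄ = (764.5 + 744.6 + 772.7 + 770.5 + 786.4 + 788.1 + 741.3) / 7 = 5368.1000 / 7 = 766.8714
CL = X̄̄ = 766.8714

766.871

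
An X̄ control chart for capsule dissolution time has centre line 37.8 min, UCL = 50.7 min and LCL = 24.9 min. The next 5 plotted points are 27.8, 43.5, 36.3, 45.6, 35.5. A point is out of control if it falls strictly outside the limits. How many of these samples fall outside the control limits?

All 5 points lie within [24.9, 50.7].

0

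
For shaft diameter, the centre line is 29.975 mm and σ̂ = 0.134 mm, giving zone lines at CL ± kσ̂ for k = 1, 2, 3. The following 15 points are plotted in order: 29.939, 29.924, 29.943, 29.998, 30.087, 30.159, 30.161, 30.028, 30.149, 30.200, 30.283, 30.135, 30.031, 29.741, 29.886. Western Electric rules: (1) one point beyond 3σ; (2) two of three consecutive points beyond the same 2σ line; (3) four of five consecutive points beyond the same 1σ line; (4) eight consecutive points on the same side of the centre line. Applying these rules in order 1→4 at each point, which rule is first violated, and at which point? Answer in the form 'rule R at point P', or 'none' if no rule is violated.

Zone of each point (C = within 1σ̂, B = 1σ̂–2σ̂, A = 2σ̂–3σ̂, * = beyond 3σ̂; sign = side of CL): 1:-C, 2:-C, 3:-C, 4:+C, 5:+C, 6:+B, 7:+B, 8:+C, 9:+B, 10:+B, 11:+A, 12:+B, 13:+C, 14:-B, 15:-C
Rule 3 (four of five consecutive points beyond the same 1σ limit) is satisfied at point 10.

rule 3 at point 10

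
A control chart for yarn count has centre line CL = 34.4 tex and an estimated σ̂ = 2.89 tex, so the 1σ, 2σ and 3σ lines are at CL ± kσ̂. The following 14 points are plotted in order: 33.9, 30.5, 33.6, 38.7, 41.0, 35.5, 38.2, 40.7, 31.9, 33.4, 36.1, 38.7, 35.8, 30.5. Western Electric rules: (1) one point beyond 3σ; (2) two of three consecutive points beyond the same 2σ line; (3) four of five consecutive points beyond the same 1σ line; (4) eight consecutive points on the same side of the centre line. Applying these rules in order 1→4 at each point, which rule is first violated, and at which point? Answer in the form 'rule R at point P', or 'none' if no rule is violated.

Zone of each point (C = within 1σ̂, B = 1σ̂–2σ̂, A = 2σ̂–3σ̂, * = beyond 3σ̂; sign = side of CL): 1:-C, 2:-B, 3:-C, 4:+B, 5:+A, 6:+C, 7:+B, 8:+A, 9:-C, 10:-C, 11:+C, 12:+B, 13:+C, 14:-B
Rule 3 (four of five consecutive points beyond the same 1σ limit) is satisfied at point 8.

rule 3 at point 8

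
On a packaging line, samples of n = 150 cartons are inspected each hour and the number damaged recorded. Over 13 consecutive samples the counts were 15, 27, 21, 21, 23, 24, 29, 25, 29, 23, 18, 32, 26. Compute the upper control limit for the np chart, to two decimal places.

37.56

p̄ = Σdᵢ / (k·n) = 313 / (13 × 150) = 0.16051
UCL = np̄ + 3·√(np̄(1−p̄)) = 24.0769 + 3 × √(24.0769×0.83949) = 24.0769 + 3 × 4.4958 = 37.5643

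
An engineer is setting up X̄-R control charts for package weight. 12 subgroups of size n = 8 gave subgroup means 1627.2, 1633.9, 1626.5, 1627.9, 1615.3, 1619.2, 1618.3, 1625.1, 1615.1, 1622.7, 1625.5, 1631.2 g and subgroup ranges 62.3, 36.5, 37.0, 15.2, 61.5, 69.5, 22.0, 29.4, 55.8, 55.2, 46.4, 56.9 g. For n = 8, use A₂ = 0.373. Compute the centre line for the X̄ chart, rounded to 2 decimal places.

1623.99

X̄̄ = (1627.2 + 1633.9 + 1626.5 + 1627.9 + 1615.3 + 1619.2 + 1618.3 + 1625.1 + 1615.1 + 1622.7 + 1625.5 + 1631.2) / 12 = 19487.9000 / 12 = 1623.9917
CL = X̄̄ = 1623.9917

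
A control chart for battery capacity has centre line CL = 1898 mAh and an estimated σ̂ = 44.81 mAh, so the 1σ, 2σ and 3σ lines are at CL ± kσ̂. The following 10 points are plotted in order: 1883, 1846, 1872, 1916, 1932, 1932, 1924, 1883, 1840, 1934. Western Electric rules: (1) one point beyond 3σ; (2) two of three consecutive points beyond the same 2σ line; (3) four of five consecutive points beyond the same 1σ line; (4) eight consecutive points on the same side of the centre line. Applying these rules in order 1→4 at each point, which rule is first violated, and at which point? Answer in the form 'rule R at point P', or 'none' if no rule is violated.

Zone of each point (C = within 1σ̂, B = 1σ̂–2σ̂, A = 2σ̂–3σ̂, * = beyond 3σ̂; sign = side of CL): 1:-C, 2:-B, 3:-C, 4:+C, 5:+C, 6:+C, 7:+C, 8:-C, 9:-B, 10:+C
No rule fires across all 10 points.

none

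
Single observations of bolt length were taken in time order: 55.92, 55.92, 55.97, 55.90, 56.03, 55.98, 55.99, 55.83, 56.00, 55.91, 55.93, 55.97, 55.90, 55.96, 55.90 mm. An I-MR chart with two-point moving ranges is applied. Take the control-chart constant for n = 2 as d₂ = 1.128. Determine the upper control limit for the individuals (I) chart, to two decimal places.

56.13

X̄ = (55.92 + 55.92 + 55.97 + 55.90 + 56.03 + 55.98 + 55.99 + 55.83 + 56.00 + 55.91 + 55.93 + 55.97 + 55.90 + 55.96 + 55.90) / 15 = 55.9407
Moving ranges: 0.00, 0.05, 0.07, 0.13, 0.05, 0.01, 0.16, 0.17, 0.09, 0.02, 0.04, 0.07, 0.06, 0.06; M̄R̄ = 0.9800 / 14 = 0.0700
UCL = X̄ + 3·M̄R̄/d₂ = 55.9407 + 3 × 0.0700 / 1.128 = 56.1268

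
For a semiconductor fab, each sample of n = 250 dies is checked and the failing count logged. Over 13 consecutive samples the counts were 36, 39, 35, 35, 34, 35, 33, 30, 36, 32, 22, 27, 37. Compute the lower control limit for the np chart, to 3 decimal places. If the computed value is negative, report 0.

p̄ = Σdᵢ / (k·n) = 431 / (13 × 250) = 0.13262
LCL = np̄ − 3·√(np̄(1−p̄)) = 33.1538 − 3 × 5.3626 = 17.0661

17.066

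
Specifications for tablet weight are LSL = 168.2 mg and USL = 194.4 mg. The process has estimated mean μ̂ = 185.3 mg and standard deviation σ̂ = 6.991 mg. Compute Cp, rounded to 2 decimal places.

Cp = (USL − LSL) / (6σ̂) = (194.4 − 168.2) / (6 × 6.991) = 26.2000 / 41.9460 = 0.6246

0.62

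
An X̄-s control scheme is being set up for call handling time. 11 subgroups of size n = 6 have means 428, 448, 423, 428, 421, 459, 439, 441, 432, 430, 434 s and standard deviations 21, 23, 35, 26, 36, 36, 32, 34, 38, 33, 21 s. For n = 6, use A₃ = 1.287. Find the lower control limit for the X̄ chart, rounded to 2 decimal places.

X̄̄ = (428 + 448 + 423 + 428 + 421 + 459 + 439 + 441 + 432 + 430 + 434) / 11 = 434.8182
s̄ = (21 + 23 + 35 + 26 + 36 + 36 + 32 + 34 + 38 + 33 + 21) / 11 = 30.4545
LCL = X̄̄ − A₃·s̄ = 434.8182 − 1.287 × 30.4545 = 395.6232

395.62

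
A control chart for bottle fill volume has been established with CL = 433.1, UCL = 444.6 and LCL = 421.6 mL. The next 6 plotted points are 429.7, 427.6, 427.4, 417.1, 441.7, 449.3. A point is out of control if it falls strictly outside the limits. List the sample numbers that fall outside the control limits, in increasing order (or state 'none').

Compare each point to [421.6, 444.6]: sample 4 = 417.1 < LCL; sample 6 = 449.3 > UCL.

4, 6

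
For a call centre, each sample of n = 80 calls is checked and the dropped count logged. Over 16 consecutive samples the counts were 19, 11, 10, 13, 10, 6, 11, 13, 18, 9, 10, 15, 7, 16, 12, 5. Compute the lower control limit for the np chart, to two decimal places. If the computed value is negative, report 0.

2.13

p̄ = Σdᵢ / (k·n) = 185 / (16 × 80) = 0.14453
LCL = np̄ − 3·√(np̄(1−p̄)) = 11.5625 − 3 × 3.1451 = 2.1273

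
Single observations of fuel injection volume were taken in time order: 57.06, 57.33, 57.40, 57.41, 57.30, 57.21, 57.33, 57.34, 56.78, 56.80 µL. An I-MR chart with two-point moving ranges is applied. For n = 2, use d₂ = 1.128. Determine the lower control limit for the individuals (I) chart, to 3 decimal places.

56.824

X̄ = (57.06 + 57.33 + 57.40 + 57.41 + 57.30 + 57.21 + 57.33 + 57.34 + 56.78 + 56.80) / 10 = 57.1960
Moving ranges: 0.27, 0.07, 0.01, 0.11, 0.09, 0.12, 0.01, 0.56, 0.02; M̄R̄ = 1.2600 / 9 = 0.1400
LCL = X̄ − 3·M̄R̄/d₂ = 57.1960 − 3 × 0.1400 / 1.128 = 56.8237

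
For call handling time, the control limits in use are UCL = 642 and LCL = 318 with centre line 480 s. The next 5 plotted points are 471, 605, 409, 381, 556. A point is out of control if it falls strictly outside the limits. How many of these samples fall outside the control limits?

All 5 points lie within [318, 642].

0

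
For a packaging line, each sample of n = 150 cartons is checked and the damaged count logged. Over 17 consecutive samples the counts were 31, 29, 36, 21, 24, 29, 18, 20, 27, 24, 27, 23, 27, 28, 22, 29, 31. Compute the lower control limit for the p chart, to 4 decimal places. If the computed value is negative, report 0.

p̄ = Σdᵢ / (k·n) = 446 / (17 × 150) = 0.17490
LCL = p̄ − 3·√(p̄(1−p̄)/n) = 0.17490 − 3 × 0.03102 = 0.08185

0.0818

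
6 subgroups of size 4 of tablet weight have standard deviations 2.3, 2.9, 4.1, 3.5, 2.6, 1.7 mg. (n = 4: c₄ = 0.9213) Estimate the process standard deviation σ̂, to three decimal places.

3.093

s̄ = (2.3 + 2.9 + 4.1 + 3.5 + 2.6 + 1.7) / 6 = 2.8500
σ̂ = s̄ / c₄ = 2.8500 / 0.9213 = 3.0935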